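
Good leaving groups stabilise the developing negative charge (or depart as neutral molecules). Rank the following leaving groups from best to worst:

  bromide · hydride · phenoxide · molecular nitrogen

molecular nitrogen > bromide > phenoxide > hydride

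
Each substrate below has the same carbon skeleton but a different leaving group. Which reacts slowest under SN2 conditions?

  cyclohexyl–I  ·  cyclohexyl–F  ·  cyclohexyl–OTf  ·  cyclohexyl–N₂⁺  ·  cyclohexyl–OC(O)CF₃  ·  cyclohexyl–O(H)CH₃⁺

cyclohexyl–F

Same R in every case — rank the leaving groups.
A good leaving group is a weak base: the lower the pKₐ of its conjugate acid, the more readily it departs.
cyclohexyl–N₂⁺ loses N₂: no meaningful conjugate acid; N₂ departs as an exceptionally stable neutral molecule
cyclohexyl–OTf loses OTf⁻: pKₐ(CF₃SO₃H (triflic acid)) ≈ -14
cyclohexyl–I loses I⁻: pKₐ(HI) ≈ -10
cyclohexyl–O(H)CH₃⁺ loses R'OH: pKₐ(R'OH₂⁺) ≈ -2.4
cyclohexyl–OC(O)CF₃ loses CF₃COO⁻: pKₐ(CF₃COOH) ≈ 0.2
cyclohexyl–F loses F⁻: pKₐ(HF) ≈ 3.2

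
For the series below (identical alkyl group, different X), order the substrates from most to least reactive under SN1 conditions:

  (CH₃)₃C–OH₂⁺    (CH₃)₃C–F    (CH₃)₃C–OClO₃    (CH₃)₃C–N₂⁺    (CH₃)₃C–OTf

The skeletons are identical, so relative rate is governed entirely by leaving-group ability.
Leaving-group ability tracks the stability of the departed species; conjugate-acid pKₐ is the usual yardstick (lower pKₐ → better LG).
(CH₃)₃C–N₂⁺ loses N₂: no meaningful conjugate acid; N₂ departs as an exceptionally stable neutral molecule
(CH₃)₃C–OTf loses OTf⁻: pKₐ(CF₃SO₃H (triflic acid)) ≈ -14
(CH₃)₃C–OClO₃ loses ClO₄⁻: pKₐ(HClO₄) ≈ -10
(CH₃)₃C–OH₂⁺ loses H₂O: pKₐ(H₃O⁺) ≈ -1.7
(CH₃)₃C–F loses F⁻: pKₐ(HF) ≈ 3.2

(CH₃)₃C–N₂⁺ > (CH₃)₃C–OTf > (CH₃)₃C–OClO₃ > (CH₃)₃C–OH₂⁺ > (CH₃)₃C–F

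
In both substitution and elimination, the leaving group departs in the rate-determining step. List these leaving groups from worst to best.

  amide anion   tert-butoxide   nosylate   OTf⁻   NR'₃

amide anion < tert-butoxide < NR'₃ < nosylate < OTf⁻

OTf⁻: pKₐ(CF₃SO₃H (triflic acid)) ≈ -14
nosylate: pKₐ(p-O₂NC₆H₄SO₃H) ≈ -3.5
NR'₃: pKₐ(R'₃NH⁺) ≈ 10.7
tert-butoxide: pKₐ(t-BuOH) ≈ 18
amide anion: pKₐ(NH₃) ≈ 38
Reversing gives the worst-to-best order requested.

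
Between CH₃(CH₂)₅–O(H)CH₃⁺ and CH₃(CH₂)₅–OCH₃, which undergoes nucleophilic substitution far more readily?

From CH₃(CH₂)₅–OCH₃ the departing group would be CH₃O⁻ (pKₐ(CH₃OH) ≈ 15.5). Strong base; alkoxides do not leave unassisted.
From CH₃(CH₂)₅–O(H)CH₃⁺ the leaving group is R'OH (pKₐ(R'OH₂⁺) ≈ -2.4). Neutral; leaves from a protonated ether (an oxonium ion, R–O(H)R'⁺).
(In practice CH₃(CH₂)₅–O(H)CH₃⁺ is made from CH₃(CH₂)₅–OCH₃ by protonation with concentrated HI, allowing neutral methanol, rather than methoxide, to depart.)

CH₃(CH₂)₅–O(H)CH₃⁺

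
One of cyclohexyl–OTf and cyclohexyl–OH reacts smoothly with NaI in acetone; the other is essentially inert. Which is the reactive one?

cyclohexyl–OTf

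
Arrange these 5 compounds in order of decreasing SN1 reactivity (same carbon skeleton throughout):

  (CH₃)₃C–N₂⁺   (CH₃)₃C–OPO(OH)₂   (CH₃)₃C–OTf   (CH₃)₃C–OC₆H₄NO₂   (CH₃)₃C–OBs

(CH₃)₃C–N₂⁺ > (CH₃)₃C–OTf > (CH₃)₃C–OBs > (CH₃)₃C–OPO(OH)₂ > (CH₃)₃C–OC₆H₄NO₂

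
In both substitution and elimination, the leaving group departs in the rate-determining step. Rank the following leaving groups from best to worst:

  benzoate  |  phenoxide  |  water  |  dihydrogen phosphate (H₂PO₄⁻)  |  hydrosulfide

A good leaving group is a weak base: the lower the pKₐ of its conjugate acid, the more readily it departs.
water: pKₐ(H₃O⁺) ≈ -1.7 — neutral; leaves from a protonated alcohol (R–OH₂⁺)
dihydrogen phosphate (H₂PO₄⁻): pKₐ(H₃PO₄) ≈ 2.1 — moderate base; biological leaving group after further activation
benzoate: pKₐ(C₆H₅COOH) ≈ 4.2 — aryl carboxylate
hydrosulfide: pKₐ(H₂S) ≈ 7 — larger and more polarisable than the oxygen analogue
phenoxide: pKₐ(C₆H₅OH (phenol)) ≈ 10 — resonance into the ring helps, but still a poor LG

water > dihydrogen phosphate (H₂PO₄⁻) > benzoate > hydrosulfide > phenoxide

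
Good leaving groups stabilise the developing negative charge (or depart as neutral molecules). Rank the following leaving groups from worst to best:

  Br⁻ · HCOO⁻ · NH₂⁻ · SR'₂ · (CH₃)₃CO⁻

NH₂⁻ < (CH₃)₃CO⁻ < HCOO⁻ < SR'₂ < Br⁻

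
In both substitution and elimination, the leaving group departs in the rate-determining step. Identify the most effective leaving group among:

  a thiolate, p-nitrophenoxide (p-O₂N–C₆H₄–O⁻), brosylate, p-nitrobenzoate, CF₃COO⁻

A good leaving group is a weak base: the lower the pKₐ of its conjugate acid, the more readily it departs.
brosylate: pKₐ(p-BrC₆H₄SO₃H) ≈ -2.8
CF₃COO⁻: pKₐ(CF₃COOH) ≈ 0.2
p-nitrobenzoate: pKₐ(p-nitrobenzoic acid) ≈ 3.4
p-nitrophenoxide (p-O₂N–C₆H₄–O⁻): pKₐ(p-nitrophenol) ≈ 7.2
a thiolate: pKₐ(RSH (a thiol)) ≈ 10.5

brosylate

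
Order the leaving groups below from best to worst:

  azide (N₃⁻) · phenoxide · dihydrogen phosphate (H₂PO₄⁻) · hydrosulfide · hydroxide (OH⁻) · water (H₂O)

water (H₂O) > dihydrogen phosphate (H₂PO₄⁻) > azide (N₃⁻) > hydrosulfide > phenoxide > hydroxide (OH⁻)

A good leaving group is a weak base: the lower the pKₐ of its conjugate acid, the more readily it departs.
water (H₂O): pKₐ(H₃O⁺) ≈ -1.7
dihydrogen phosphate (H₂PO₄⁻): pKₐ(H₃PO₄) ≈ 2.1
azide (N₃⁻): pKₐ(HN₃) ≈ 4.7
hydrosulfide: pKₐ(H₂S) ≈ 7
phenoxide: pKₐ(C₆H₅OH (phenol)) ≈ 10
hydroxide (OH⁻): pKₐ(H₂O) ≈ 15.7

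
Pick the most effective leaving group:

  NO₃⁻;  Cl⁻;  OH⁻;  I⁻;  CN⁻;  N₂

The more stable X⁻ (or X) is on its own — i.e. the weaker a base it is — the better a leaving group it makes.
N₂: no meaningful conjugate acid; N₂ departs as an exceptionally stable neutral molecule
I⁻: pKₐ(HI) ≈ -10
Cl⁻: pKₐ(HCl) ≈ -7
NO₃⁻: pKₐ(HNO₃) ≈ -1.3
CN⁻: pKₐ(HCN) ≈ 9.2
OH⁻: pKₐ(H₂O) ≈ 15.7

N₂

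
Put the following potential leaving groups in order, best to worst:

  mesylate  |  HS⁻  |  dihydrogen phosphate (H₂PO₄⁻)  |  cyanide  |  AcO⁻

mesylate > dihydrogen phosphate (H₂PO₄⁻) > AcO⁻ > HS⁻ > cyanide

The more stable X⁻ (or X) is on its own — i.e. the weaker a base it is — the better a leaving group it makes.
mesylate: pKₐ(CH₃SO₃H (MsOH)) ≈ -1.9
dihydrogen phosphate (H₂PO₄⁻): pKₐ(H₃PO₄) ≈ 2.1
AcO⁻: pKₐ(CH₃COOH) ≈ 4.8 — resonance-stabilised but still a weak base
HS⁻: pKₐ(H₂S) ≈ 7 — larger and more polarisable than the oxygen analogue
cyanide: pKₐ(HCN) ≈ 9.2 — sp carbon stabilises the charge somewhat, but still a poor LG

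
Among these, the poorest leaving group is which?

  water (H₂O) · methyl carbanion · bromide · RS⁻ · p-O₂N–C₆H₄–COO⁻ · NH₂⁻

The more stable X⁻ (or X) is on its own — i.e. the weaker a base it is — the better a leaving group it makes.
bromide: pKₐ(HBr) ≈ -9
water (H₂O): pKₐ(H₃O⁺) ≈ -1.7
p-O₂N–C₆H₄–COO⁻: pKₐ(p-nitrobenzoic acid) ≈ 3.4
RS⁻: pKₐ(RSH (a thiol)) ≈ 10.5
NH₂⁻: pKₐ(NH₃) ≈ 38
methyl carbanion: pKₐ(CH₄) ≈ 48

methyl carbanion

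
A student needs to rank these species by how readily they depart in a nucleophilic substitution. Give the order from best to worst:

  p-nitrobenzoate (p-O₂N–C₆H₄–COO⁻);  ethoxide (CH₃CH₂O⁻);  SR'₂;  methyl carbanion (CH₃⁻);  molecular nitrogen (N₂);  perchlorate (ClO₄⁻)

Leaving-group ability tracks the stability of the departed species; conjugate-acid pKₐ is the usual yardstick (lower pKₐ → better LG).
molecular nitrogen (N₂): no meaningful conjugate acid; N₂ departs as an exceptionally stable neutral molecule
perchlorate (ClO₄⁻): pKₐ(HClO₄) ≈ -10 — extremely weak base; rarely used for safety reasons
SR'₂: pKₐ(R'₂SH⁺) ≈ -7 — neutral; leaves from a sulfonium salt (R–SR'₂⁺)
p-nitrobenzoate (p-O₂N–C₆H₄–COO⁻): pKₐ(p-nitrobenzoic acid) ≈ 3.4
ethoxide (CH₃CH₂O⁻): pKₐ(CH₃CH₂OH) ≈ 16 — strong base; alkoxides do not leave unassisted
methyl carbanion (CH₃⁻): pKₐ(CH₄) ≈ 48 — unstabilised carbanion; the worst conceivable leaving group

molecular nitrogen (N₂) > perchlorate (ClO₄⁻) > SR'₂ > p-nitrobenzoate (p-O₂N–C₆H₄–COO⁻) > ethoxide (CH₃CH₂O⁻) > methyl carbanion (CH₃⁻)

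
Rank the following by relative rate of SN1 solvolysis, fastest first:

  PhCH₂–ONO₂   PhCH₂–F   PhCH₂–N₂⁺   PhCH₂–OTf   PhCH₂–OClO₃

PhCH₂–N₂⁺ > PhCH₂–OTf > PhCH₂–OClO₃ > PhCH₂–ONO₂ > PhCH₂–F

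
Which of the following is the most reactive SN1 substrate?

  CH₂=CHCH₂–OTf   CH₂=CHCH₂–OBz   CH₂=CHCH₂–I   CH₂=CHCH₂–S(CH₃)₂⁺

CH₂=CHCH₂–OTf

Identical carbon frameworks mean the comparison reduces to leaving-group quality.
A good leaving group is a weak base: the lower the pKₐ of its conjugate acid, the more readily it departs.
CH₂=CHCH₂–OTf loses OTf⁻: pKₐ(CF₃SO₃H (triflic acid)) ≈ -14
CH₂=CHCH₂–I loses I⁻: pKₐ(HI) ≈ -10
CH₂=CHCH₂–S(CH₃)₂⁺ loses SR'₂: pKₐ(R'₂SH⁺) ≈ -7
CH₂=CHCH₂–OBz loses PhCOO⁻: pKₐ(C₆H₅COOH) ≈ 4.2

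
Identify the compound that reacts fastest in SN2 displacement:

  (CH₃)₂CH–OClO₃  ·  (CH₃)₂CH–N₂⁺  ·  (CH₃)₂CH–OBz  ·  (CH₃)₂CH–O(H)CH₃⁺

(CH₃)₂CH–N₂⁺

With the same alkyl group throughout, only the leaving group differentiates the rates.
The more stable X⁻ (or X) is on its own — i.e. the weaker a base it is — the better a leaving group it makes.
(CH₃)₂CH–N₂⁺ loses N₂: no meaningful conjugate acid; N₂ departs as an exceptionally stable neutral molecule
(CH₃)₂CH–OClO₃ loses ClO₄⁻: pKₐ(HClO₄) ≈ -10
(CH₃)₂CH–O(H)CH₃⁺ loses R'OH: pKₐ(R'OH₂⁺) ≈ -2.4
(CH₃)₂CH–OBz loses PhCOO⁻: pKₐ(C₆H₅COOH) ≈ 4.2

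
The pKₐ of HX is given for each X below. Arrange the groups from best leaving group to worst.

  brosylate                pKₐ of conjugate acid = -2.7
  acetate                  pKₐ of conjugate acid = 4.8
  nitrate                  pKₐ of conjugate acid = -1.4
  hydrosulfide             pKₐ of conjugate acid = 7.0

brosylate > nitrate > acetate > hydrosulfide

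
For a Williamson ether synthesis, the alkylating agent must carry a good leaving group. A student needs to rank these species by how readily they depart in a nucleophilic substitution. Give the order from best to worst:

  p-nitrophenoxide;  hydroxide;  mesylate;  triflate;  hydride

triflate > mesylate > p-nitrophenoxide > hydroxide > hydride

The more stable X⁻ (or X) is on its own — i.e. the weaker a base it is — the better a leaving group it makes.
triflate: pKₐ(CF₃SO₃H (triflic acid)) ≈ -14
mesylate: pKₐ(CH₃SO₃H (MsOH)) ≈ -1.9
p-nitrophenoxide: pKₐ(p-nitrophenol) ≈ 7.2
hydroxide: pKₐ(H₂O) ≈ 15.7
hydride: pKₐ(H₂) ≈ 36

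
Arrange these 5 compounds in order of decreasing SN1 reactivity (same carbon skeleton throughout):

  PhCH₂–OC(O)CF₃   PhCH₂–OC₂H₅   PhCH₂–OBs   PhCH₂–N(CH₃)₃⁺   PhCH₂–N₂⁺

PhCH₂–N₂⁺ > PhCH₂–OBs > PhCH₂–OC(O)CF₃ > PhCH₂–N(CH₃)₃⁺ > PhCH₂–OC₂H₅

With the same alkyl group throughout, only the leaving group differentiates the rates.
The more stable X⁻ (or X) is on its own — i.e. the weaker a base it is — the better a leaving group it makes.
PhCH₂–N₂⁺ loses N₂: no meaningful conjugate acid; N₂ departs as an exceptionally stable neutral molecule
PhCH₂–OBs loses OBs⁻: pKₐ(p-BrC₆H₄SO₃H) ≈ -2.8
PhCH₂–OC(O)CF₃ loses CF₃COO⁻: pKₐ(CF₃COOH) ≈ 0.2
PhCH₂–N(CH₃)₃⁺ loses NR'₃: pKₐ(R'₃NH⁺) ≈ 10.7
PhCH₂–OC₂H₅ loses CH₃CH₂O⁻: pKₐ(CH₃CH₂OH) ≈ 16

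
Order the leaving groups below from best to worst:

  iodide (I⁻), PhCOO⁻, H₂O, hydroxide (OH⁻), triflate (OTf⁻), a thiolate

triflate (OTf⁻) > iodide (I⁻) > H₂O > PhCOO⁻ > a thiolate > hydroxide (OH⁻)

Leaving-group ability tracks the stability of the departed species; conjugate-acid pKₐ is the usual yardstick (lower pKₐ → better LG).
triflate (OTf⁻): pKₐ(CF₃SO₃H (triflic acid)) ≈ -14
iodide (I⁻): pKₐ(HI) ≈ -10
H₂O: pKₐ(H₃O⁺) ≈ -1.7
PhCOO⁻: pKₐ(C₆H₅COOH) ≈ 4.2
a thiolate: pKₐ(RSH (a thiol)) ≈ 10.5
hydroxide (OH⁻): pKₐ(H₂O) ≈ 15.7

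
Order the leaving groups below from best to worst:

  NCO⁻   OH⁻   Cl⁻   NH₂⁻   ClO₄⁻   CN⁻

ClO₄⁻: pKₐ(HClO₄) ≈ -10
Cl⁻: pKₐ(HCl) ≈ -7
NCO⁻: pKₐ(HOCN) ≈ 3.5
CN⁻: pKₐ(HCN) ≈ 9.2
OH⁻: pKₐ(H₂O) ≈ 15.7
NH₂⁻: pKₐ(NH₃) ≈ 38

ClO₄⁻ > Cl⁻ > NCO⁻ > CN⁻ > OH⁻ > NH₂⁻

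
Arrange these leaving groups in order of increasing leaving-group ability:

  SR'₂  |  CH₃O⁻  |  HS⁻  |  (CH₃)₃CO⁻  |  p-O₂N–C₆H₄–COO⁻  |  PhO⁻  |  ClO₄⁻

Leaving-group ability tracks the stability of the departed species; conjugate-acid pKₐ is the usual yardstick (lower pKₐ → better LG).
ClO₄⁻: pKₐ(HClO₄) ≈ -10
SR'₂: pKₐ(R'₂SH⁺) ≈ -7 — neutral; leaves from a sulfonium salt (R–SR'₂⁺)
p-O₂N–C₆H₄–COO⁻: pKₐ(p-nitrobenzoic acid) ≈ 3.4 — electron-withdrawing nitro group stabilises the carboxylate
HS⁻: pKₐ(H₂S) ≈ 7 — larger and more polarisable than the oxygen analogue
PhO⁻: pKₐ(C₆H₅OH (phenol)) ≈ 10
CH₃O⁻: pKₐ(CH₃OH) ≈ 15.5
(CH₃)₃CO⁻: pKₐ(t-BuOH) ≈ 18
Reversing gives the worst-to-best order requested.

(CH₃)₃CO⁻ < CH₃O⁻ < PhO⁻ < HS⁻ < p-O₂N–C₆H₄–COO⁻ < SR'₂ < ClO₄⁻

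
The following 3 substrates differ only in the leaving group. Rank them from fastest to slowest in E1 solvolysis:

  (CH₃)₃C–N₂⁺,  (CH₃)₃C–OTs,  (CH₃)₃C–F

(CH₃)₃C–N₂⁺ > (CH₃)₃C–OTs > (CH₃)₃C–F

Same R in every case — rank the leaving groups.
Leaving-group ability tracks the stability of the departed species; conjugate-acid pKₐ is the usual yardstick (lower pKₐ → better LG).
(CH₃)₃C–N₂⁺ loses N₂: no meaningful conjugate acid; N₂ departs as an exceptionally stable neutral molecule
(CH₃)₃C–OTs loses OTs⁻: pKₐ(p-CH₃C₆H₄SO₃H (TsOH)) ≈ -2.8
(CH₃)₃C–F loses F⁻: pKₐ(HF) ≈ 3.2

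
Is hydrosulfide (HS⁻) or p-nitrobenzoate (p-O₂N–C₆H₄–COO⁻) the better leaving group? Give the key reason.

p-nitrobenzoate (p-O₂N–C₆H₄–COO⁻)

p-nitrobenzoate (p-O₂N–C₆H₄–COO⁻) is the better leaving group.
pKₐ(p-nitrobenzoic acid) ≈ 3.4 versus pKₐ(H₂S) ≈ 7: p-nitrobenzoate (p-O₂N–C₆H₄–COO⁻) is the much weaker base.
Electron-withdrawing nitro group stabilises the carboxylate.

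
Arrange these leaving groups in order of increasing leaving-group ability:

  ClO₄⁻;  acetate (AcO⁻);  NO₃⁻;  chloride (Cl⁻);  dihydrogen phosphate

ClO₄⁻: pKₐ(HClO₄) ≈ -10 — extremely weak base; rarely used for safety reasons
chloride (Cl⁻): pKₐ(HCl) ≈ -7 — moderately weak base
NO₃⁻: pKₐ(HNO₃) ≈ -1.3 — resonance-delocalised over three oxygens
dihydrogen phosphate: pKₐ(H₃PO₄) ≈ 2.1
acetate (AcO⁻): pKₐ(CH₃COOH) ≈ 4.8
Listed from poorest to best leaving group as asked.

acetate (AcO⁻) < dihydrogen phosphate < NO₃⁻ < chloride (Cl⁻) < ClO₄⁻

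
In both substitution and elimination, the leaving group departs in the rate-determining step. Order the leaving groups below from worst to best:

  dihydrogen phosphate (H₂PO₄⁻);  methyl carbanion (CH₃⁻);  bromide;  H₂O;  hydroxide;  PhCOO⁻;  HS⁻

The more stable X⁻ (or X) is on its own — i.e. the weaker a base it is — the better a leaving group it makes.
bromide: pKₐ(HBr) ≈ -9
H₂O: pKₐ(H₃O⁺) ≈ -1.7
dihydrogen phosphate (H₂PO₄⁻): pKₐ(H₃PO₄) ≈ 2.1
PhCOO⁻: pKₐ(C₆H₅COOH) ≈ 4.2
HS⁻: pKₐ(H₂S) ≈ 7
hydroxide: pKₐ(H₂O) ≈ 15.7
methyl carbanion (CH₃⁻): pKₐ(CH₄) ≈ 48
Listed from poorest to best leaving group as asked.

methyl carbanion (CH₃⁻) < hydroxide < HS⁻ < PhCOO⁻ < dihydrogen phosphate (H₂PO₄⁻) < H₂O < bromide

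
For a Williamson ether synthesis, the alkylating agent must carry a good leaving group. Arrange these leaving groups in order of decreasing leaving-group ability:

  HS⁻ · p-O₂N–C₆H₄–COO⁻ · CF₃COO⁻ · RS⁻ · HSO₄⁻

HSO₄⁻ > CF₃COO⁻ > p-O₂N–C₆H₄–COO⁻ > HS⁻ > RS⁻

A good leaving group is a weak base: the lower the pKₐ of its conjugate acid, the more readily it departs.
HSO₄⁻: pKₐ(H₂SO₄) ≈ -3
CF₃COO⁻: pKₐ(CF₃COOH) ≈ 0.2
p-O₂N–C₆H₄–COO⁻: pKₐ(p-nitrobenzoic acid) ≈ 3.4
HS⁻: pKₐ(H₂S) ≈ 7
RS⁻: pKₐ(RSH (a thiol)) ≈ 10.5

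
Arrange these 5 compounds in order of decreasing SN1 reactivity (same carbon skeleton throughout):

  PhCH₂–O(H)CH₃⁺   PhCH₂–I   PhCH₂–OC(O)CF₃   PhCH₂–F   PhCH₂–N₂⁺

The skeletons are identical, so relative rate is governed entirely by leaving-group ability.
Rank by basicity of the departing species: weakest base leaves most easily.
PhCH₂–N₂⁺ loses N₂: no meaningful conjugate acid; N₂ departs as an exceptionally stable neutral molecule
PhCH₂–I loses I⁻: pKₐ(HI) ≈ -10
PhCH₂–O(H)CH₃⁺ loses R'OH: pKₐ(R'OH₂⁺) ≈ -2.4
PhCH₂–OC(O)CF₃ loses CF₃COO⁻: pKₐ(CF₃COOH) ≈ 0.2
PhCH₂–F loses F⁻: pKₐ(HF) ≈ 3.2

PhCH₂–N₂⁺ > PhCH₂–I > PhCH₂–O(H)CH₃⁺ > PhCH₂–OC(O)CF₃ > PhCH₂–F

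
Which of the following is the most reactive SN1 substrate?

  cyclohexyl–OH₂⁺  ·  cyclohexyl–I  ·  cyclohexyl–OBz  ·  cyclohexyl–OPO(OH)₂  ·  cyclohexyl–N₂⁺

cyclohexyl–N₂⁺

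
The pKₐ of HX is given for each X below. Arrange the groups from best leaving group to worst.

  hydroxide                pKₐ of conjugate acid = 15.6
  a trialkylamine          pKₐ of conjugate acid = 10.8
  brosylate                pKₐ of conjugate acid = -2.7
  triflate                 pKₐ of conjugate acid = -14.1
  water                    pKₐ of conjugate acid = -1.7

Lower conjugate-acid pKₐ ⇒ weaker base ⇒ better leaving group.
Sorting by the given values: triflate (-14.1), brosylate (-2.7), water (-1.7), a trialkylamine (10.8), hydroxide (15.6).

triflate > brosylate > water > a trialkylamine > hydroxide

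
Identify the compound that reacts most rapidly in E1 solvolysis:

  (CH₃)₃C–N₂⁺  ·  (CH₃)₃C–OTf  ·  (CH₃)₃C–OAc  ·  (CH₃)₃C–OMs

The skeletons are identical, so relative rate is governed entirely by leaving-group ability.
A good leaving group is a weak base: the lower the pKₐ of its conjugate acid, the more readily it departs.
(CH₃)₃C–N₂⁺ loses N₂: no meaningful conjugate acid; N₂ departs as an exceptionally stable neutral molecule
(CH₃)₃C–OTf loses OTf⁻: pKₐ(CF₃SO₃H (triflic acid)) ≈ -14
(CH₃)₃C–OMs loses OMs⁻: pKₐ(CH₃SO₃H (MsOH)) ≈ -1.9
(CH₃)₃C–OAc loses AcO⁻: pKₐ(CH₃COOH) ≈ 4.8

(CH₃)₃C–N₂⁺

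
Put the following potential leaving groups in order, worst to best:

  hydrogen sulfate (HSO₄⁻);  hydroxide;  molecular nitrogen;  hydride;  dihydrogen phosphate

A good leaving group is a weak base: the lower the pKₐ of its conjugate acid, the more readily it departs.
molecular nitrogen: no meaningful conjugate acid; N₂ departs as an exceptionally stable neutral molecule
hydrogen sulfate (HSO₄⁻): pKₐ(H₂SO₄) ≈ -3
dihydrogen phosphate: pKₐ(H₃PO₄) ≈ 2.1
hydroxide: pKₐ(H₂O) ≈ 15.7
hydride: pKₐ(H₂) ≈ 36
Reversing gives the worst-to-best order requested.

hydride < hydroxide < dihydrogen phosphate < hydrogen sulfate (HSO₄⁻) < molecular nitrogen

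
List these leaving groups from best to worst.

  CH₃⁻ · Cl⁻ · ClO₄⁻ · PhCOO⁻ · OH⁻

ClO₄⁻: pKₐ(HClO₄) ≈ -10 — extremely weak base; rarely used for safety reasons
Cl⁻: pKₐ(HCl) ≈ -7 — moderately weak base
PhCOO⁻: pKₐ(C₆H₅COOH) ≈ 4.2 — aryl carboxylate
OH⁻: pKₐ(H₂O) ≈ 15.7
CH₃⁻: pKₐ(CH₄) ≈ 48 — unstabilised carbanion; the worst conceivable leaving group

ClO₄⁻ > Cl⁻ > PhCOO⁻ > OH⁻ > CH₃⁻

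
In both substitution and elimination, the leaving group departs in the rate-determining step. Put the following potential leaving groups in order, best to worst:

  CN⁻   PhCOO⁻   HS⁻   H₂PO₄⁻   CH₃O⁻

H₂PO₄⁻: pKₐ(H₃PO₄) ≈ 2.1 — moderate base; biological leaving group after further activation
PhCOO⁻: pKₐ(C₆H₅COOH) ≈ 4.2 — aryl carboxylate
HS⁻: pKₐ(H₂S) ≈ 7 — larger and more polarisable than the oxygen analogue
CN⁻: pKₐ(HCN) ≈ 9.2
CH₃O⁻: pKₐ(CH₃OH) ≈ 15.5 — strong base; alkoxides do not leave unassisted

H₂PO₄⁻ > PhCOO⁻ > HS⁻ > CN⁻ > CH₃O⁻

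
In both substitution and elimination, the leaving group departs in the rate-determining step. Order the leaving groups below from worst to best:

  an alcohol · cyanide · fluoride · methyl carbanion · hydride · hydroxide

methyl carbanion < hydride < hydroxide < cyanide < fluoride < an alcohol

Rank by basicity of the departing species: weakest base leaves most easily.
an alcohol: pKₐ(R'OH₂⁺) ≈ -2.4
fluoride: pKₐ(HF) ≈ 3.2
cyanide: pKₐ(HCN) ≈ 9.2
hydroxide: pKₐ(H₂O) ≈ 15.7
hydride: pKₐ(H₂) ≈ 36
methyl carbanion: pKₐ(CH₄) ≈ 48
Listed from poorest to best leaving group as asked.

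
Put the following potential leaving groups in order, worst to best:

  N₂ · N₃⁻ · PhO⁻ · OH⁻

OH⁻ < PhO⁻ < N₃⁻ < N₂

The more stable X⁻ (or X) is on its own — i.e. the weaker a base it is — the better a leaving group it makes.
N₂: no meaningful conjugate acid; N₂ departs as an exceptionally stable neutral molecule
N₃⁻: pKₐ(HN₃) ≈ 4.7
PhO⁻: pKₐ(C₆H₅OH (phenol)) ≈ 10
OH⁻: pKₐ(H₂O) ≈ 15.7
Listed from poorest to best leaving group as asked.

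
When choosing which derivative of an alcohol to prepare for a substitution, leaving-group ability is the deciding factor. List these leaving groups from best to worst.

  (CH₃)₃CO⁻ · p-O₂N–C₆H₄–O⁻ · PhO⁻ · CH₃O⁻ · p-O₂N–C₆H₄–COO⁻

p-O₂N–C₆H₄–COO⁻ > p-O₂N–C₆H₄–O⁻ > PhO⁻ > CH₃O⁻ > (CH₃)₃CO⁻

Rank by basicity of the departing species: weakest base leaves most easily.
p-O₂N–C₆H₄–COO⁻: pKₐ(p-nitrobenzoic acid) ≈ 3.4 — electron-withdrawing nitro group stabilises the carboxylate
p-O₂N–C₆H₄–O⁻: pKₐ(p-nitrophenol) ≈ 7.2
PhO⁻: pKₐ(C₆H₅OH (phenol)) ≈ 10 — resonance into the ring helps, but still a poor LG
CH₃O⁻: pKₐ(CH₃OH) ≈ 15.5 — strong base; alkoxides do not leave unassisted
(CH₃)₃CO⁻: pKₐ(t-BuOH) ≈ 18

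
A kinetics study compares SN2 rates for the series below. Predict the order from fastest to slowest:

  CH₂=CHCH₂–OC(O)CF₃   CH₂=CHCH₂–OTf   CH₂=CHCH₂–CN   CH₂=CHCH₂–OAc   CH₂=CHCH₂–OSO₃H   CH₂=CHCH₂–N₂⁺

Same R in every case — rank the leaving groups.
Rank by basicity of the departing species: weakest base leaves most easily.
CH₂=CHCH₂–N₂⁺ loses N₂: no meaningful conjugate acid; N₂ departs as an exceptionally stable neutral molecule
CH₂=CHCH₂–OTf loses OTf⁻: pKₐ(CF₃SO₃H (triflic acid)) ≈ -14
CH₂=CHCH₂–OSO₃H loses HSO₄⁻: pKₐ(H₂SO₄) ≈ -3
CH₂=CHCH₂–OC(O)CF₃ loses CF₃COO⁻: pKₐ(CF₃COOH) ≈ 0.2
CH₂=CHCH₂–OAc loses AcO⁻: pKₐ(CH₃COOH) ≈ 4.8
CH₂=CHCH₂–CN loses CN⁻: pKₐ(HCN) ≈ 9.2

CH₂=CHCH₂–N₂⁺ > CH₂=CHCH₂–OTf > CH₂=CHCH₂–OSO₃H > CH₂=CHCH₂–OC(O)CF₃ > CH₂=CHCH₂–OAc > CH₂=CHCH₂–CN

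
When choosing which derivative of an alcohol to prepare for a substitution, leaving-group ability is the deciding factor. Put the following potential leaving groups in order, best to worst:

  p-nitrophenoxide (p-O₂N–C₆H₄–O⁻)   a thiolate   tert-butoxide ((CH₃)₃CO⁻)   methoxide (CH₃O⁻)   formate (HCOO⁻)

formate (HCOO⁻) > p-nitrophenoxide (p-O₂N–C₆H₄–O⁻) > a thiolate > methoxide (CH₃O⁻) > tert-butoxide ((CH₃)₃CO⁻)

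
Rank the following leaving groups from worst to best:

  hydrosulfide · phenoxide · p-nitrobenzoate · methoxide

methoxide < phenoxide < hydrosulfide < p-nitrobenzoate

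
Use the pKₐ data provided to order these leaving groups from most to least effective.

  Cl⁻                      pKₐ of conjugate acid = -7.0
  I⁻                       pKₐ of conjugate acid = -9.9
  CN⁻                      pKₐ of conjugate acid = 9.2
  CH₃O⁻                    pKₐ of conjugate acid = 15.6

I⁻ > Cl⁻ > CN⁻ > CH₃O⁻

Lower conjugate-acid pKₐ ⇒ weaker base ⇒ better leaving group.
Sorting by the given values: I⁻ (-9.9), Cl⁻ (-7.0), CN⁻ (9.2), CH₃O⁻ (15.6).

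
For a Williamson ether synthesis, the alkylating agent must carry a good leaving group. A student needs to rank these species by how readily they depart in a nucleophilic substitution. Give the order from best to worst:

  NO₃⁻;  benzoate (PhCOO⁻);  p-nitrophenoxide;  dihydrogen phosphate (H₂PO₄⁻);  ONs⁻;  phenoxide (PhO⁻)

ONs⁻ > NO₃⁻ > dihydrogen phosphate (H₂PO₄⁻) > benzoate (PhCOO⁻) > p-nitrophenoxide > phenoxide (PhO⁻)

The more stable X⁻ (or X) is on its own — i.e. the weaker a base it is — the better a leaving group it makes.
ONs⁻: pKₐ(p-O₂NC₆H₄SO₃H) ≈ -3.5 — p-nitro group further stabilises the sulfonate
NO₃⁻: pKₐ(HNO₃) ≈ -1.3 — resonance-delocalised over three oxygens
dihydrogen phosphate (H₂PO₄⁻): pKₐ(H₃PO₄) ≈ 2.1
benzoate (PhCOO⁻): pKₐ(C₆H₅COOH) ≈ 4.2 — aryl carboxylate
p-nitrophenoxide: pKₐ(p-nitrophenol) ≈ 7.2 — nitro group delocalises the charge; the classic chromogenic LG
phenoxide (PhO⁻): pKₐ(C₆H₅OH (phenol)) ≈ 10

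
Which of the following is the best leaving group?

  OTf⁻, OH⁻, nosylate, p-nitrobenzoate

OTf⁻

Leaving-group ability tracks the stability of the departed species; conjugate-acid pKₐ is the usual yardstick (lower pKₐ → better LG).
OTf⁻: pKₐ(CF₃SO₃H (triflic acid)) ≈ -14
nosylate: pKₐ(p-O₂NC₆H₄SO₃H) ≈ -3.5
p-nitrobenzoate: pKₐ(p-nitrobenzoic acid) ≈ 3.4
OH⁻: pKₐ(H₂O) ≈ 15.7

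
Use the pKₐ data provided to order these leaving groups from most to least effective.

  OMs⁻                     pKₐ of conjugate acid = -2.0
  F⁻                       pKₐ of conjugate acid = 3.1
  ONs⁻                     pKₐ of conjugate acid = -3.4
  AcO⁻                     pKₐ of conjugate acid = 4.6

ONs⁻ > OMs⁻ > F⁻ > AcO⁻

Lower conjugate-acid pKₐ ⇒ weaker base ⇒ better leaving group.
Sorting by the given values: ONs⁻ (-3.4), OMs⁻ (-2.0), F⁻ (3.1), AcO⁻ (4.6).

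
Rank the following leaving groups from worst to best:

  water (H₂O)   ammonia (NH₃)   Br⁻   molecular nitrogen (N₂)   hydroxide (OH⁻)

hydroxide (OH⁻) < ammonia (NH₃) < water (H₂O) < Br⁻ < molecular nitrogen (N₂)

Rank by basicity of the departing species: weakest base leaves most easily.
molecular nitrogen (N₂): no meaningful conjugate acid; N₂ departs as an exceptionally stable neutral molecule
Br⁻: pKₐ(HBr) ≈ -9 — weak base; good leaving group
water (H₂O): pKₐ(H₃O⁺) ≈ -1.7
ammonia (NH₃): pKₐ(NH₄⁺) ≈ 9.2
hydroxide (OH⁻): pKₐ(H₂O) ≈ 15.7
Reversing gives the worst-to-best order requested.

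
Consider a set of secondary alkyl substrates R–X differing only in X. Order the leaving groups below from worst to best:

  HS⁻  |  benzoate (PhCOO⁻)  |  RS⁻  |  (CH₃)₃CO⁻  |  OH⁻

Leaving-group ability tracks the stability of the departed species; conjugate-acid pKₐ is the usual yardstick (lower pKₐ → better LG).
benzoate (PhCOO⁻): pKₐ(C₆H₅COOH) ≈ 4.2
HS⁻: pKₐ(H₂S) ≈ 7
RS⁻: pKₐ(RSH (a thiol)) ≈ 10.5
OH⁻: pKₐ(H₂O) ≈ 15.7
(CH₃)₃CO⁻: pKₐ(t-BuOH) ≈ 18
The question asks for worst first, so the sequence is read in increasing leaving-group ability.

(CH₃)₃CO⁻ < OH⁻ < RS⁻ < HS⁻ < benzoate (PhCOO⁻)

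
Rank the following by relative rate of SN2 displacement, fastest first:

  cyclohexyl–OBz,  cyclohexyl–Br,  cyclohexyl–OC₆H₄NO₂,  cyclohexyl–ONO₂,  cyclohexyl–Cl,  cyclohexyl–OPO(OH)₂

cyclohexyl–Br > cyclohexyl–Cl > cyclohexyl–ONO₂ > cyclohexyl–OPO(OH)₂ > cyclohexyl–OBz > cyclohexyl–OC₆H₄NO₂

Identical carbon frameworks mean the comparison reduces to leaving-group quality.
Leaving-group ability tracks the stability of the departed species; conjugate-acid pKₐ is the usual yardstick (lower pKₐ → better LG).
cyclohexyl–Br loses Br⁻: pKₐ(HBr) ≈ -9
cyclohexyl–Cl loses Cl⁻: pKₐ(HCl) ≈ -7
cyclohexyl–ONO₂ loses NO₃⁻: pKₐ(HNO₃) ≈ -1.3
cyclohexyl–OPO(OH)₂ loses H₂PO₄⁻: pKₐ(H₃PO₄) ≈ 2.1
cyclohexyl–OBz loses PhCOO⁻: pKₐ(C₆H₅COOH) ≈ 4.2
cyclohexyl–OC₆H₄NO₂ loses p-O₂N–C₆H₄–O⁻: pKₐ(p-nitrophenol) ≈ 7.2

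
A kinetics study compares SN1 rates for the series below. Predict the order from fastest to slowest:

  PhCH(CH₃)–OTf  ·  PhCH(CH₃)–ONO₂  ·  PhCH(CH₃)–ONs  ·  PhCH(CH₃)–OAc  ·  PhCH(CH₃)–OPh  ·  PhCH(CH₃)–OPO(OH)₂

PhCH(CH₃)–OTf > PhCH(CH₃)–ONs > PhCH(CH₃)–ONO₂ > PhCH(CH₃)–OPO(OH)₂ > PhCH(CH₃)–OAc > PhCH(CH₃)–OPh

Same R in every case — rank the leaving groups.
Leaving-group ability tracks the stability of the departed species; conjugate-acid pKₐ is the usual yardstick (lower pKₐ → better LG).
PhCH(CH₃)–OTf loses OTf⁻: pKₐ(CF₃SO₃H (triflic acid)) ≈ -14
PhCH(CH₃)–ONs loses ONs⁻: pKₐ(p-O₂NC₆H₄SO₃H) ≈ -3.5
PhCH(CH₃)–ONO₂ loses NO₃⁻: pKₐ(HNO₃) ≈ -1.3
PhCH(CH₃)–OPO(OH)₂ loses H₂PO₄⁻: pKₐ(H₃PO₄) ≈ 2.1
PhCH(CH₃)–OAc loses AcO⁻: pKₐ(CH₃COOH) ≈ 4.8
PhCH(CH₃)–OPh loses PhO⁻: pKₐ(C₆H₅OH (phenol)) ≈ 10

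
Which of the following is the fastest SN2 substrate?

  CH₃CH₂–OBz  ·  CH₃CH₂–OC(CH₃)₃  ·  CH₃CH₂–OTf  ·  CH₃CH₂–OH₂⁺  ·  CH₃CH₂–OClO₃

With the same alkyl group throughout, only the leaving group differentiates the rates.
A good leaving group is a weak base: the lower the pKₐ of its conjugate acid, the more readily it departs.
CH₃CH₂–OTf loses OTf⁻: pKₐ(CF₃SO₃H (triflic acid)) ≈ -14
CH₃CH₂–OClO₃ loses ClO₄⁻: pKₐ(HClO₄) ≈ -10
CH₃CH₂–OH₂⁺ loses H₂O: pKₐ(H₃O⁺) ≈ -1.7
CH₃CH₂–OBz loses PhCOO⁻: pKₐ(C₆H₅COOH) ≈ 4.2
CH₃CH₂–OC(CH₃)₃ loses (CH₃)₃CO⁻: pKₐ(t-BuOH) ≈ 18

CH₃CH₂–OTf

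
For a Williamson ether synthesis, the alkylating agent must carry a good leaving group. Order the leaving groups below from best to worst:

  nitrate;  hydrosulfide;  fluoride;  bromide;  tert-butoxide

The more stable X⁻ (or X) is on its own — i.e. the weaker a base it is — the better a leaving group it makes.
bromide: pKₐ(HBr) ≈ -9
nitrate: pKₐ(HNO₃) ≈ -1.3
fluoride: pKₐ(HF) ≈ 3.2
hydrosulfide: pKₐ(H₂S) ≈ 7
tert-butoxide: pKₐ(t-BuOH) ≈ 18

bromide > nitrate > fluoride > hydrosulfide > tert-butoxide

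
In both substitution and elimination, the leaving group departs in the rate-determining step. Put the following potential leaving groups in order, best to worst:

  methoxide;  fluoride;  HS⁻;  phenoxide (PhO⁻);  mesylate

Leaving-group ability tracks the stability of the departed species; conjugate-acid pKₐ is the usual yardstick (lower pKₐ → better LG).
mesylate: pKₐ(CH₃SO₃H (MsOH)) ≈ -1.9
fluoride: pKₐ(HF) ≈ 3.2 — small and strongly basic; the poor halide leaving group
HS⁻: pKₐ(H₂S) ≈ 7
phenoxide (PhO⁻): pKₐ(C₆H₅OH (phenol)) ≈ 10
methoxide: pKₐ(CH₃OH) ≈ 15.5 — strong base; alkoxides do not leave unassisted

mesylate > fluoride > HS⁻ > phenoxide (PhO⁻) > methoxide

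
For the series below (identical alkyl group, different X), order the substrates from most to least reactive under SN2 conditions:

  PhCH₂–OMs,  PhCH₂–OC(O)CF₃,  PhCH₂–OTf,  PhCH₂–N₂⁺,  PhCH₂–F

PhCH₂–N₂⁺ > PhCH₂–OTf > PhCH₂–OMs > PhCH₂–OC(O)CF₃ > PhCH₂–F

The skeletons are identical, so relative rate is governed entirely by leaving-group ability.
Leaving-group ability tracks the stability of the departed species; conjugate-acid pKₐ is the usual yardstick (lower pKₐ → better LG).
PhCH₂–N₂⁺ loses N₂: no meaningful conjugate acid; N₂ departs as an exceptionally stable neutral molecule
PhCH₂–OTf loses OTf⁻: pKₐ(CF₃SO₃H (triflic acid)) ≈ -14
PhCH₂–OMs loses OMs⁻: pKₐ(CH₃SO₃H (MsOH)) ≈ -1.9
PhCH₂–OC(O)CF₃ loses CF₃COO⁻: pKₐ(CF₃COOH) ≈ 0.2
PhCH₂–F loses F⁻: pKₐ(HF) ≈ 3.2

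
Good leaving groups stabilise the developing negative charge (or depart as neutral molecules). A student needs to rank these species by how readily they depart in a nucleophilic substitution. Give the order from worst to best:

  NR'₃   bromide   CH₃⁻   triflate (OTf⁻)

CH₃⁻ < NR'₃ < bromide < triflate (OTf⁻)

triflate (OTf⁻): pKₐ(CF₃SO₃H (triflic acid)) ≈ -14 — charge spread over three oxygens and a CF₃ group; the premier leaving group in synthesis
bromide: pKₐ(HBr) ≈ -9
NR'₃: pKₐ(R'₃NH⁺) ≈ 10.7 — neutral but still a fairly strong base; Hofmann-elimination LG
CH₃⁻: pKₐ(CH₄) ≈ 48
Reversing gives the worst-to-best order requested.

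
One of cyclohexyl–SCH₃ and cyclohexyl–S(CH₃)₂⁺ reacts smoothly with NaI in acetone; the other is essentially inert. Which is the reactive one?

From cyclohexyl–SCH₃ the departing group would be RS⁻ (pKₐ(RSH (a thiol)) ≈ 10.5). Moderately basic; rarely leaves without activation.
From cyclohexyl–S(CH₃)₂⁺ the leaving group is SR'₂ (pKₐ(R'₂SH⁺) ≈ -7). Neutral; leaves from a sulfonium salt (R–SR'₂⁺).
(In practice cyclohexyl–S(CH₃)₂⁺ is made from cyclohexyl–SCH₃ by S-methylation with CH₃I, allowing neutral dimethyl sulfide, rather than methanethiolate, to depart.)

cyclohexyl–S(CH₃)₂⁺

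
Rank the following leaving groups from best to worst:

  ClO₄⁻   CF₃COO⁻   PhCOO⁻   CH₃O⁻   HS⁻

Leaving-group ability tracks the stability of the departed species; conjugate-acid pKₐ is the usual yardstick (lower pKₐ → better LG).
ClO₄⁻: pKₐ(HClO₄) ≈ -10
CF₃COO⁻: pKₐ(CF₃COOH) ≈ 0.2 — strongly electron-withdrawing CF₃ stabilises the carboxylate
PhCOO⁻: pKₐ(C₆H₅COOH) ≈ 4.2
HS⁻: pKₐ(H₂S) ≈ 7 — larger and more polarisable than the oxygen analogue
CH₃O⁻: pKₐ(CH₃OH) ≈ 15.5 — strong base; alkoxides do not leave unassisted

ClO₄⁻ > CF₃COO⁻ > PhCOO⁻ > HS⁻ > CH₃O⁻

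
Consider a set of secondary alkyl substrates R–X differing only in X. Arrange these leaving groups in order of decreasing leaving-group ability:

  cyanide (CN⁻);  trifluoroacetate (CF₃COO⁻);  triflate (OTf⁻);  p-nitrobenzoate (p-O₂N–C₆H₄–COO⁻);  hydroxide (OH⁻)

The more stable X⁻ (or X) is on its own — i.e. the weaker a base it is — the better a leaving group it makes.
triflate (OTf⁻): pKₐ(CF₃SO₃H (triflic acid)) ≈ -14
trifluoroacetate (CF₃COO⁻): pKₐ(CF₃COOH) ≈ 0.2
p-nitrobenzoate (p-O₂N–C₆H₄–COO⁻): pKₐ(p-nitrobenzoic acid) ≈ 3.4
cyanide (CN⁻): pKₐ(HCN) ≈ 9.2
hydroxide (OH⁻): pKₐ(H₂O) ≈ 15.7

triflate (OTf⁻) > trifluoroacetate (CF₃COO⁻) > p-nitrobenzoate (p-O₂N–C₆H₄–COO⁻) > cyanide (CN⁻) > hydroxide (OH⁻)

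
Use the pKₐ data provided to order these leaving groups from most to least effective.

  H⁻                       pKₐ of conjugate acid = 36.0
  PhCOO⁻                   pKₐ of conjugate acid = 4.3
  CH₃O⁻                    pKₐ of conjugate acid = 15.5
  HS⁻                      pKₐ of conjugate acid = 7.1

PhCOO⁻ > HS⁻ > CH₃O⁻ > H⁻

Lower conjugate-acid pKₐ ⇒ weaker base ⇒ better leaving group.
Sorting by the given values: PhCOO⁻ (4.3), HS⁻ (7.1), CH₃O⁻ (15.5), H⁻ (36.0).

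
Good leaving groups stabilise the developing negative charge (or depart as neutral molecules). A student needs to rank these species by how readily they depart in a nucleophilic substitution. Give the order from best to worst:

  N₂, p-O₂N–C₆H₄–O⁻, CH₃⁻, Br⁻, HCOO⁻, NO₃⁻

N₂ > Br⁻ > NO₃⁻ > HCOO⁻ > p-O₂N–C₆H₄–O⁻ > CH₃⁻

A good leaving group is a weak base: the lower the pKₐ of its conjugate acid, the more readily it departs.
N₂: no meaningful conjugate acid; N₂ departs as an exceptionally stable neutral molecule
Br⁻: pKₐ(HBr) ≈ -9
NO₃⁻: pKₐ(HNO₃) ≈ -1.3
HCOO⁻: pKₐ(HCOOH) ≈ 3.8
p-O₂N–C₆H₄–O⁻: pKₐ(p-nitrophenol) ≈ 7.2
CH₃⁻: pKₐ(CH₄) ≈ 48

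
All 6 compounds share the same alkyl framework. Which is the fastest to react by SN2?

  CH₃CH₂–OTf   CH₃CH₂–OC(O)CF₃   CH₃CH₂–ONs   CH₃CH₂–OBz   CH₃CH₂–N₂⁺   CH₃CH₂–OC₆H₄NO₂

CH₃CH₂–N₂⁺

Same R in every case — rank the leaving groups.
A good leaving group is a weak base: the lower the pKₐ of its conjugate acid, the more readily it departs.
CH₃CH₂–N₂⁺ loses N₂: no meaningful conjugate acid; N₂ departs as an exceptionally stable neutral molecule
CH₃CH₂–OTf loses OTf⁻: pKₐ(CF₃SO₃H (triflic acid)) ≈ -14
CH₃CH₂–ONs loses ONs⁻: pKₐ(p-O₂NC₆H₄SO₃H) ≈ -3.5
CH₃CH₂–OC(O)CF₃ loses CF₃COO⁻: pKₐ(CF₃COOH) ≈ 0.2
CH₃CH₂–OBz loses PhCOO⁻: pKₐ(C₆H₅COOH) ≈ 4.2
CH₃CH₂–OC₆H₄NO₂ loses p-O₂N–C₆H₄–O⁻: pKₐ(p-nitrophenol) ≈ 7.2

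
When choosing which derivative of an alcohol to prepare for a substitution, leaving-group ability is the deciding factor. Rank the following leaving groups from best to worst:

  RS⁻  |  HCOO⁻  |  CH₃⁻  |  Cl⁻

Cl⁻ > HCOO⁻ > RS⁻ > CH₃⁻

Rank by basicity of the departing species: weakest base leaves most easily.
Cl⁻: pKₐ(HCl) ≈ -7 — moderately weak base
HCOO⁻: pKₐ(HCOOH) ≈ 3.8 — resonance-stabilised carboxylate
RS⁻: pKₐ(RSH (a thiol)) ≈ 10.5 — moderately basic; rarely leaves without activation
CH₃⁻: pKₐ(CH₄) ≈ 48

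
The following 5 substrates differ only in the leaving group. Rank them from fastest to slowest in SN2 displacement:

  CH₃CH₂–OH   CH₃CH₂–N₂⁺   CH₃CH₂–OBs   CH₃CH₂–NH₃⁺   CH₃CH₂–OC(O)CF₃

CH₃CH₂–N₂⁺ > CH₃CH₂–OBs > CH₃CH₂–OC(O)CF₃ > CH₃CH₂–NH₃⁺ > CH₃CH₂–OH

Same R in every case — rank the leaving groups.
The more stable X⁻ (or X) is on its own — i.e. the weaker a base it is — the better a leaving group it makes.
CH₃CH₂–N₂⁺ loses N₂: no meaningful conjugate acid; N₂ departs as an exceptionally stable neutral molecule
CH₃CH₂–OBs loses OBs⁻: pKₐ(p-BrC₆H₄SO₃H) ≈ -2.8
CH₃CH₂–OC(O)CF₃ loses CF₃COO⁻: pKₐ(CF₃COOH) ≈ 0.2
CH₃CH₂–NH₃⁺ loses NH₃: pKₐ(NH₄⁺) ≈ 9.2
CH₃CH₂–OH loses OH⁻: pKₐ(H₂O) ≈ 15.7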